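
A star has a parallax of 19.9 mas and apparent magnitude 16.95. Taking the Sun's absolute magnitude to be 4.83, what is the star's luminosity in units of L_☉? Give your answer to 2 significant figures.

d = 1/p = 1000/19.9 mas = 50.25 pc
M = m − 5 log₁₀ d + 5 = 16.95 − 5·1.7011 + 5 = 13.444
M − M_☉ = 13.444 − 4.83 = 8.614
L/L_☉ = 10^(−0.4 × 8.614) = 3.583×10^-4

L/L_☉ ≈ 3.6×10^-4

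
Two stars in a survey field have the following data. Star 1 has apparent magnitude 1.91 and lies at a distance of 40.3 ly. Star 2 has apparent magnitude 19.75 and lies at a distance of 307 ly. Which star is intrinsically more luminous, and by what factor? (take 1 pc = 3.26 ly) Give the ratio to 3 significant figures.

Star 1: d = 40.3 ly / 3.26 = 12.36 pc
Star 1: M = m − 5 log₁₀ d + 5 = 1.91 − 5·1.0921 + 5 = 1.450
Star 2: d = 307 ly / 3.26 = 94.17 pc
Star 2: M = m − 5 log₁₀ d + 5 = 19.75 − 5·1.9739 + 5 = 14.880
ΔM = M_1 − M_2 = 1.450 − (14.880) = -13.431; smaller M is more luminous → Star 1.
L ratio = 10^(0.4 |ΔM|) = 10^5.372 = 235700

Star 1 is more luminous, by a factor of 236000.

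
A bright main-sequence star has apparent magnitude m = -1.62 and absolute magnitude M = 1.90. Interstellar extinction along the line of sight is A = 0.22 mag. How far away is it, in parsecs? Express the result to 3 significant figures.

m − M = 5 log₁₀(d/10 pc) + A  ⇒  -1.62 − (1.90) − 0.22 = 5 log₁₀(d/10)
-3.740 = 5 log₁₀(d/10)
log₁₀ d = (m − M − A)/5 + 1 = 0.2520
d = 10^0.2520 = 1.786 pc

d ≈ 1.79 pc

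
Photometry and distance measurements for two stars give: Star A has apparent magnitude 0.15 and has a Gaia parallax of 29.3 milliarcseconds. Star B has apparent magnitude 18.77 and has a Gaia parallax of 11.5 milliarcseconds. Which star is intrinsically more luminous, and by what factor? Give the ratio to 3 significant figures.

Star A is more luminous, by a factor of 4.32×10^6.

Star A: p = 29.3 mas = 0.0293″ → d = 1/p = 34.13 pc
Star A: M = m − 5 log₁₀ d + 5 = 0.15 − 5·1.5331 + 5 = -2.516
Star B: p = 11.5 mas = 0.0115″ → d = 1/p = 86.96 pc
Star B: M = m − 5 log₁₀ d + 5 = 18.77 − 5·1.9393 + 5 = 14.073
ΔM = M_A − M_B = -2.516 − (14.073) = -16.589; smaller M is more luminous → Star A.
L ratio = 10^(0.4 |ΔM|) = 10^6.636 = 4.322×10^6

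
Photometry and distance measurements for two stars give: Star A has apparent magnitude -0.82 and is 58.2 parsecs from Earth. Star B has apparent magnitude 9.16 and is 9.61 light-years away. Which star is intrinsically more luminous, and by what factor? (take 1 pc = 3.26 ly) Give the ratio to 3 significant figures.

Star A: M = m − 5 log₁₀ d + 5 = -0.82 − 5·1.7649 + 5 = -4.645
Star B: d = 9.61 ly / 3.26 = 2.948 pc
Star B: M = m − 5 log₁₀ d + 5 = 9.16 − 5·0.4695 + 5 = 11.812
ΔM = M_A − M_B = -4.645 − (11.812) = -16.457; smaller M is more luminous → Star A.
L ratio = 10^(0.4 |ΔM|) = 10^6.583 = 3.827×10^6

Star A is more luminous, by a factor of 3.83×10^6.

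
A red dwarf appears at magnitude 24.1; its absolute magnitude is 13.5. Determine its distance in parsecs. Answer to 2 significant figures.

d ≈ 1300 pc

Distance modulus: m − M = 24.1 − (13.5) = 10.600
m − M = 5 log₁₀ d − 5
log₁₀ d = (m − M)/5 + 1 = 3.1200
d = 10^3.1200 = 1318 pc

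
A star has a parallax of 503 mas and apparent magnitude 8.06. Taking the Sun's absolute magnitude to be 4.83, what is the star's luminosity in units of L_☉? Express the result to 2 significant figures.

d = 1/p = 1000/503 mas = 1.988 pc
M = m − 5 log₁₀ d + 5 = 8.06 − 5·0.2984 + 5 = 11.568
M − M_☉ = 11.568 − 4.83 = 6.738
L/L_☉ = 10^(−0.4 × 6.738) = 2.018×10^-3

L/L_☉ ≈ 2.0×10^-3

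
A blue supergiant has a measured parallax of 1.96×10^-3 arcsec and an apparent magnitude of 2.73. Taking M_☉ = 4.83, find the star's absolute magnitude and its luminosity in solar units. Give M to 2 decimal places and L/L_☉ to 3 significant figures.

d = 1/p = 1/1.96×10^-3″ = 510.2 pc
M = m − 5 log₁₀ d + 5 = 2.73 − 5·2.7077 + 5 = -5.809
M − M_☉ = -5.809 − 4.83 = -10.639
L/L_☉ = 10^(−0.4 × -10.639) = 18010

M ≈ -5.81; L/L_☉ ≈ 18000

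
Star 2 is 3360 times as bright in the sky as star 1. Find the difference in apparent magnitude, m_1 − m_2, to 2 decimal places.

m_1 − m_2 ≈ 8.82

Pogson: Δm = −2.5 log₁₀(ratio) = −2.5 log₁₀(3360) = −2.5 × 3.5263 = -8.816
Star 2 is brighter so has the smaller magnitude: m_1 − m_2 is positive.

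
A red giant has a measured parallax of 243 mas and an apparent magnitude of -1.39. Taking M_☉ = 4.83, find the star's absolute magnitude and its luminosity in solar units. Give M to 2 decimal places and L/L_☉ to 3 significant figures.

d = 1/p = 1000/243 mas = 4.115 pc
M = m − 5 log₁₀ d + 5 = -1.39 − 5·0.6144 + 5 = 0.538
M − M_☉ = 0.538 − 4.83 = -4.292
L/L_☉ = 10^(−0.4 × -4.292) = 52.09

M ≈ 0.54; L/L_☉ ≈ 52.1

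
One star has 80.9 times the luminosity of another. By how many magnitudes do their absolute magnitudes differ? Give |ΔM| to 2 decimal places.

Pogson: ΔM = −2.5 log₁₀(ratio) = −2.5 log₁₀(80.9) = −2.5 × 1.9079 = -4.770

|ΔM| ≈ 4.77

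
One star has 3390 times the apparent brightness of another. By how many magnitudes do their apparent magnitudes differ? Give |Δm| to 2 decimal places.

|Δm| ≈ 8.83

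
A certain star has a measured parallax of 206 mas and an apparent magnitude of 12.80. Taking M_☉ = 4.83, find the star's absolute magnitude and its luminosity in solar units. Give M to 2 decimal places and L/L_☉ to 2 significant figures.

M ≈ 14.37; L/L_☉ ≈ 1.5×10^-4

d = 1/p = 1000/206 mas = 4.854 pc
M = m − 5 log₁₀ d + 5 = 12.80 − 5·0.6861 + 5 = 14.369
M − M_☉ = 14.369 − 4.83 = 9.539
L/L_☉ = 10^(−0.4 × 9.539) = 1.529×10^-4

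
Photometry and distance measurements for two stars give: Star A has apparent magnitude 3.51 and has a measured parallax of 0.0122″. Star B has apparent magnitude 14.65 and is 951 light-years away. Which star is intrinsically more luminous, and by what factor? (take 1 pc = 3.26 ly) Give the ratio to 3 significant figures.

Star A: d = 1/p = 1/0.0122″ = 81.97 pc
Star A: M = m − 5 log₁₀ d + 5 = 3.51 − 5·1.9136 + 5 = -1.058
Star B: d = 951 ly / 3.26 = 291.7 pc
Star B: M = m − 5 log₁₀ d + 5 = 14.65 − 5·2.4650 + 5 = 7.325
ΔM = M_A − M_B = -1.058 − (7.325) = -8.383; smaller M is more luminous → Star A.
L ratio = 10^(0.4 |ΔM|) = 10^3.353 = 2256

Star A is more luminous, by a factor of 2260.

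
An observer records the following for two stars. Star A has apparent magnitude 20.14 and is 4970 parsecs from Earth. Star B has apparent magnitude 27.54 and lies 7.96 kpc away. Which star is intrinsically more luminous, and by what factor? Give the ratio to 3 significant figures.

Star A is more luminous, by a factor of 356.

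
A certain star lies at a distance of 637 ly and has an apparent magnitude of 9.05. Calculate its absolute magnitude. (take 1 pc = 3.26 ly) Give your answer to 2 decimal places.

M ≈ 2.60

d = 637 ly / 3.26 = 195.4 pc
5 log₁₀(d/10 pc) = 5 log₁₀(195.4) − 5 = 6.455
M = m − 5 log₁₀(d/10) = 9.05 − 6.455 = 2.595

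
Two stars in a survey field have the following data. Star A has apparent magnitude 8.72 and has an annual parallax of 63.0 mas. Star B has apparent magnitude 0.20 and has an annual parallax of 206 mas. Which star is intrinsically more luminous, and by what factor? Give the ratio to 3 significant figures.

Star A: p = 63.0 mas = 0.0630″ → d = 1/p = 15.87 pc
Star A: M = m − 5 log₁₀ d + 5 = 8.72 − 5·1.2007 + 5 = 7.717
Star B: p = 206 mas = 0.206″ → d = 1/p = 4.854 pc
Star B: M = m − 5 log₁₀ d + 5 = 0.20 − 5·0.6861 + 5 = 1.769
ΔM = M_A − M_B = 7.717 − (1.769) = 5.947; smaller M is more luminous → Star B.
L ratio = 10^(0.4 |ΔM|) = 10^2.379 = 239.3

Star B is more luminous, by a factor of 239.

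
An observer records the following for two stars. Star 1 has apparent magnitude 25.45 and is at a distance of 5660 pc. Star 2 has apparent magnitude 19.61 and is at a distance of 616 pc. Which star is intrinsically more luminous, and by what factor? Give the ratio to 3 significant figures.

Star 2 is more luminous, by a factor of 2.57.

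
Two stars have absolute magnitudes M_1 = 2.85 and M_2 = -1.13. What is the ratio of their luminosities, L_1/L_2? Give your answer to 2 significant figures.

L_1/L_2 ≈ 0.026

ΔM = M_1 − M_2 = 3.98
L_1/L_2 = 10^(−0.4 ΔM) = 10^-1.592 = 0.02559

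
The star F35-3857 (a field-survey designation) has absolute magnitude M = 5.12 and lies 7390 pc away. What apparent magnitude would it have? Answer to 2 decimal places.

m ≈ 19.46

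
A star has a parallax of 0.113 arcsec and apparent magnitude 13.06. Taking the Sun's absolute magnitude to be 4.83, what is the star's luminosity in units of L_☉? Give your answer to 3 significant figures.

L/L_☉ ≈ 4.00×10^-4

d = 1/p = 1/0.113″ = 8.850 pc
M = m − 5 log₁₀ d + 5 = 13.06 − 5·0.9469 + 5 = 13.325
M − M_☉ = 13.325 − 4.83 = 8.495
L/L_☉ = 10^(−0.4 × 8.495) = 3.998×10^-4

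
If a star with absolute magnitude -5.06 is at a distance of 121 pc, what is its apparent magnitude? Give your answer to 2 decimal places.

m ≈ 0.35

m = M + 5 log₁₀ d − 5 = -5.06 + 5·2.0828 − 5 = 0.354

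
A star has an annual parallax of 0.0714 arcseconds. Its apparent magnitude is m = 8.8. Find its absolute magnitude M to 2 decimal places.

d = 1/p = 1/0.0714″ = 14.01 pc
5 log₁₀(d/10 pc) = 5 log₁₀(14.01) − 5 = 0.732
M = m − 5 log₁₀(d/10) = 8.8 − 0.732 = 8.068

M ≈ 8.07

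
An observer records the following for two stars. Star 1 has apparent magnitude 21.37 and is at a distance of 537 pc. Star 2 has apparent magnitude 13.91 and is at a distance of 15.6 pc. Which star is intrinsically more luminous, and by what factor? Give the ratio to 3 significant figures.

Star 1 is more luminous, by a factor of 1.23.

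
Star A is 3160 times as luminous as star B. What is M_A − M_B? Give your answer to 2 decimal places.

M_A − M_B ≈ -8.75

Pogson: ΔM = −2.5 log₁₀(ratio) = −2.5 log₁₀(3160) = −2.5 × 3.4997 = -8.749
Star A is brighter, so it has the smaller magnitude: the difference is negative.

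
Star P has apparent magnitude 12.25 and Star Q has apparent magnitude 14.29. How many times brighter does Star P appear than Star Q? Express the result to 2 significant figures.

6.5

Magnitude difference = -2.04
Flux ratio = 10^(−0.4 Δm) = 10^(−0.4 × -2.04) = 10^0.816 = 6.546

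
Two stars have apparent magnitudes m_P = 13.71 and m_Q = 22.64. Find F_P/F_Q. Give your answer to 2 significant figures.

F_P/F_Q ≈ 3700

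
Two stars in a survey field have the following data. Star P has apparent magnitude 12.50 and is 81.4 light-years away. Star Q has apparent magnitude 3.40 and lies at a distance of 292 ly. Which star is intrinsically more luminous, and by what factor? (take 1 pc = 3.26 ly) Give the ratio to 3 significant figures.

Star Q is more luminous, by a factor of 56200.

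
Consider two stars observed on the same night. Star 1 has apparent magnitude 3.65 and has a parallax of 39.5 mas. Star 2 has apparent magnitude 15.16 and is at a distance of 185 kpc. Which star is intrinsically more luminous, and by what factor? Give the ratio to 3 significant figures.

Star 1: p = 39.5 mas = 0.0395″ → d = 1/p = 25.32 pc
Star 1: M = m − 5 log₁₀ d + 5 = 3.65 − 5·1.4034 + 5 = 1.633
Star 2: d = 185 kpc = 185000 pc
Star 2: M = m − 5 log₁₀ d + 5 = 15.16 − 5·5.2672 + 5 = -6.176
ΔM = M_1 − M_2 = 1.633 − (-6.176) = 7.809; smaller M is more luminous → Star 2.
L ratio = 10^(0.4 |ΔM|) = 10^3.124 = 1329

Star 2 is more luminous, by a factor of 1330.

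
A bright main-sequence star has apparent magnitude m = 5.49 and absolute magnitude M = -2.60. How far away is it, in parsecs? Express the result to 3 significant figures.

μ = m − M = 8.090
m − M = 5 log₁₀ d − 5
log₁₀ d = (m − M)/5 + 1 = 2.6180
d = 10^2.6180 = 415.0 pc

d ≈ 415 pc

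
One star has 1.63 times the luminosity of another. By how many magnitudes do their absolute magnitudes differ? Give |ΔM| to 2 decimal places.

|ΔM| ≈ 0.53

Pogson: ΔM = −2.5 log₁₀(ratio) = −2.5 log₁₀(1.63) = −2.5 × 0.2122 = -0.530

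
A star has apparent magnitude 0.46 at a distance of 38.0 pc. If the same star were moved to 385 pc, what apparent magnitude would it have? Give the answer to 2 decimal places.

m ≈ 5.49

Flux ∝ 1/d², so Δm = 5 log₁₀(d₂/d₁) = 5 log₁₀(385/38.0) = 5.028
m₂ = m₁ + Δm = 0.46 + (5.028) = 5.488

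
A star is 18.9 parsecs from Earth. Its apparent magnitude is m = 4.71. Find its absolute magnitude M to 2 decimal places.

M ≈ 3.33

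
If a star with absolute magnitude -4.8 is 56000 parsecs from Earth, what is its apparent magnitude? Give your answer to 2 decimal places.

m ≈ 13.94

m = M + 5 log₁₀ d − 5 = -4.8 + 5·4.7482 − 5 = 13.941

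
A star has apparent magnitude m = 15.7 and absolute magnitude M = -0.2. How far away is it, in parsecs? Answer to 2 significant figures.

d ≈ 15000 pc

μ = m − M = 15.900
m − M = 5 log₁₀ d − 5
log₁₀ d = (m − M)/5 + 1 = 4.1800
d = 10^4.1800 = 15140 pc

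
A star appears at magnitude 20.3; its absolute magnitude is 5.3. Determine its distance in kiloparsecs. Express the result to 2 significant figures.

d ≈ 10 kpc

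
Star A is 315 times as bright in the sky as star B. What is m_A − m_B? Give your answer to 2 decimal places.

m_A − m_B ≈ -6.25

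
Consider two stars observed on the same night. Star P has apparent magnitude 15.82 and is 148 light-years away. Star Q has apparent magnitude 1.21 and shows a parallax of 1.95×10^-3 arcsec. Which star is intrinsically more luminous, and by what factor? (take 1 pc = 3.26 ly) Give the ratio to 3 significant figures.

Star P: d = 148 ly / 3.26 = 45.40 pc
Star P: M = m − 5 log₁₀ d + 5 = 15.82 − 5·1.6570 + 5 = 12.535
Star Q: d = 1/p = 1/1.95×10^-3″ = 512.8 pc
Star Q: M = m − 5 log₁₀ d + 5 = 1.21 − 5·2.7100 + 5 = -7.340
ΔM = M_P − M_Q = 12.535 − (-7.340) = 19.875; smaller M is more luminous → Star Q.
L ratio = 10^(0.4 |ΔM|) = 10^7.950 = 8.909×10^7

Star Q is more luminous, by a factor of 8.91×10^7.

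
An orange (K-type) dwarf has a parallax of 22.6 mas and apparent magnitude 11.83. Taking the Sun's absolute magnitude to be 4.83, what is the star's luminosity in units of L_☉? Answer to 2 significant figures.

L/L_☉ ≈ 0.031

d = 1/p = 1000/22.6 mas = 44.25 pc
M = m − 5 log₁₀ d + 5 = 11.83 − 5·1.6459 + 5 = 8.601
M − M_☉ = 8.601 − 4.83 = 3.771
L/L_☉ = 10^(−0.4 × 3.771) = 0.03103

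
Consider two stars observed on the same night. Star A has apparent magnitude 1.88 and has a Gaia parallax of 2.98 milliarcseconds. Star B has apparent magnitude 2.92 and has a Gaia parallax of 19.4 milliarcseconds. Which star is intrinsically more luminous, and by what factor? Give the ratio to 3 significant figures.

Star A is more luminous, by a factor of 110.

Star A: p = 2.98 mas = 2.98×10^-3″ → d = 1/p = 335.6 pc
Star A: M = m − 5 log₁₀ d + 5 = 1.88 − 5·2.5258 + 5 = -5.749
Star B: p = 19.4 mas = 0.0194″ → d = 1/p = 51.55 pc
Star B: M = m − 5 log₁₀ d + 5 = 2.92 − 5·1.7122 + 5 = -0.641
ΔM = M_A − M_B = -5.749 − (-0.641) = -5.108; smaller M is more luminous → Star A.
L ratio = 10^(0.4 |ΔM|) = 10^2.043 = 110.5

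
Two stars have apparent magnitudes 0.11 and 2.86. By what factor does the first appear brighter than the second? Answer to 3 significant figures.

12.6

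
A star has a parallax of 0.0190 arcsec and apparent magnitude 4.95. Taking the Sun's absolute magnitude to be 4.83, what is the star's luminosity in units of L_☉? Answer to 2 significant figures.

d = 1/p = 1/0.0190″ = 52.63 pc
M = m − 5 log₁₀ d + 5 = 4.95 − 5·1.7212 + 5 = 1.344
M − M_☉ = 1.344 − 4.83 = -3.486
L/L_☉ = 10^(−0.4 × -3.486) = 24.80

L/L_☉ ≈ 25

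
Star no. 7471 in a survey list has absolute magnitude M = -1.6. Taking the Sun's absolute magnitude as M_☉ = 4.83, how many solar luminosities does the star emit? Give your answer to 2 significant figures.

M − M_☉ = -1.6 − 4.83 = -6.430
L/L_☉ = 10^(−0.4 (M − M_☉)) = 10^2.572 = 373.3

L/L_☉ ≈ 370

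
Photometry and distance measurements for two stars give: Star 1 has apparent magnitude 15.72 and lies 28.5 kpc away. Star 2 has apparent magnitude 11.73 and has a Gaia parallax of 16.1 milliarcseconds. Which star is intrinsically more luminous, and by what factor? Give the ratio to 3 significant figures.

Star 1: d = 28.5 kpc = 28500 pc
Star 1: M = m − 5 log₁₀ d + 5 = 15.72 − 5·4.4548 + 5 = -1.554
Star 2: p = 16.1 mas = 0.0161″ → d = 1/p = 62.11 pc
Star 2: M = m − 5 log₁₀ d + 5 = 11.73 − 5·1.7932 + 5 = 7.764
ΔM = M_1 − M_2 = -1.554 − (7.764) = -9.318; smaller M is more luminous → Star 1.
L ratio = 10^(0.4 |ΔM|) = 10^3.727 = 5338

Star 1 is more luminous, by a factor of 5340.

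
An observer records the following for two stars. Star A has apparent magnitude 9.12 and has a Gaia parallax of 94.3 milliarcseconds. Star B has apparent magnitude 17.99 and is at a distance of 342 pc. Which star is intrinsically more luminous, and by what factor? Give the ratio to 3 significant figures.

Star A: p = 94.3 mas = 0.0943″ → d = 1/p = 10.60 pc
Star A: M = m − 5 log₁₀ d + 5 = 9.12 − 5·1.0255 + 5 = 8.993
Star B: M = m − 5 log₁₀ d + 5 = 17.99 − 5·2.5340 + 5 = 10.320
ΔM = M_A − M_B = 8.993 − (10.320) = -1.327; smaller M is more luminous → Star A.
L ratio = 10^(0.4 |ΔM|) = 10^0.531 = 3.396

Star A is more luminous, by a factor of 3.40.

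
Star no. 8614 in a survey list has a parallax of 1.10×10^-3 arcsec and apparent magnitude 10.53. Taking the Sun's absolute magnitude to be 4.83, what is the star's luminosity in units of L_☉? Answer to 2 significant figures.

L/L_☉ ≈ 43

d = 1/p = 1/1.10×10^-3″ = 909.1 pc
M = m − 5 log₁₀ d + 5 = 10.53 − 5·2.9586 + 5 = 0.737
M − M_☉ = 0.737 − 4.83 = -4.093
L/L_☉ = 10^(−0.4 × -4.093) = 43.37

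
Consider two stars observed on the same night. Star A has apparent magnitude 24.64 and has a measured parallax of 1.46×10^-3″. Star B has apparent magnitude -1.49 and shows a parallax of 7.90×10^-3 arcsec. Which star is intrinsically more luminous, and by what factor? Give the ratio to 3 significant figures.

Star B is more luminous, by a factor of 9.67×10^8.

Star A: d = 1/p = 1/1.46×10^-3″ = 684.9 pc
Star A: M = m − 5 log₁₀ d + 5 = 24.64 − 5·2.8356 + 5 = 15.462
Star B: d = 1/p = 1/7.90×10^-3″ = 126.6 pc
Star B: M = m − 5 log₁₀ d + 5 = -1.49 − 5·2.1024 + 5 = -7.002
ΔM = M_A − M_B = 15.462 − (-7.002) = 22.464; smaller M is more luminous → Star B.
L ratio = 10^(0.4 |ΔM|) = 10^8.985 = 9.671×10^8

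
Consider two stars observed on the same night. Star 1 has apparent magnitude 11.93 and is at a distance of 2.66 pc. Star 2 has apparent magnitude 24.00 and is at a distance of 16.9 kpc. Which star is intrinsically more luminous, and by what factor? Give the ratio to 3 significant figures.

Star 2 is more luminous, by a factor of 600.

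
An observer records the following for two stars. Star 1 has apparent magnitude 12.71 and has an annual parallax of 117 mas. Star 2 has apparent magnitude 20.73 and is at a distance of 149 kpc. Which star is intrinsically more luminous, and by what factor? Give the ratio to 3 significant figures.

Star 1: p = 117 mas = 0.117″ → d = 1/p = 8.547 pc
Star 1: M = m − 5 log₁₀ d + 5 = 12.71 − 5·0.9318 + 5 = 13.051
Star 2: d = 149 kpc = 149000 pc
Star 2: M = m − 5 log₁₀ d + 5 = 20.73 − 5·5.1732 + 5 = -0.136
ΔM = M_1 − M_2 = 13.051 − (-0.136) = 13.187; smaller M is more luminous → Star 2.
L ratio = 10^(0.4 |ΔM|) = 10^5.275 = 188300

Star 2 is more luminous, by a factor of 188000.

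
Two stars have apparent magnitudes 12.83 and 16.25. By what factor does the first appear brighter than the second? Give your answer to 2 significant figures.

23

Δm = 12.83 − (16.25) = -3.42
Flux ratio = 10^(−0.4 Δm) = 10^(−0.4 × -3.42) = 10^1.368 = 23.33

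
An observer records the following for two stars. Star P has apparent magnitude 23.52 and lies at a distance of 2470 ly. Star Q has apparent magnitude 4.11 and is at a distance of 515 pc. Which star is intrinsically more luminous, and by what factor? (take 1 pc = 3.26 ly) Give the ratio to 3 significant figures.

Star Q is more luminous, by a factor of 2.68×10^7.

Star P: d = 2470 ly / 3.26 = 757.7 pc
Star P: M = m − 5 log₁₀ d + 5 = 23.52 − 5·2.8795 + 5 = 14.123
Star Q: M = m − 5 log₁₀ d + 5 = 4.11 − 5·2.7118 + 5 = -4.449
ΔM = M_P − M_Q = 14.123 − (-4.449) = 18.572; smaller M is more luminous → Star Q.
L ratio = 10^(0.4 |ΔM|) = 10^7.429 = 2.683×10^7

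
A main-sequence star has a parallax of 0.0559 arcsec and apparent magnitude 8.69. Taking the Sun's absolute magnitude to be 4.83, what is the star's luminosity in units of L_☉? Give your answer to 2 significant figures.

L/L_☉ ≈ 0.091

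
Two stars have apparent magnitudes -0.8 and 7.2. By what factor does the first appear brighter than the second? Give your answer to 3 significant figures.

Magnitude difference = -8.0
Flux ratio = 10^(−0.4 Δm) = 10^(−0.4 × -8.0) = 10^3.200 = 1585

1580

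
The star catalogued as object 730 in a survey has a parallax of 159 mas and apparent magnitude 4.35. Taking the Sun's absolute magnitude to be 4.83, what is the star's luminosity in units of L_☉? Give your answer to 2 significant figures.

d = 1/p = 1000/159 mas = 6.289 pc
M = m − 5 log₁₀ d + 5 = 4.35 − 5·0.7986 + 5 = 5.357
M − M_☉ = 5.357 − 4.83 = 0.527
L/L_☉ = 10^(−0.4 × 0.527) = 0.6155

L/L_☉ ≈ 0.62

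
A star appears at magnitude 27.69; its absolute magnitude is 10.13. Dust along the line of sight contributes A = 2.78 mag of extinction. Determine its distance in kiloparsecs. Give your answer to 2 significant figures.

m − M = 5 log₁₀(d/10 pc) + A  ⇒  27.69 − (10.13) − 2.78 = 5 log₁₀(d/10)
14.780 = 5 log₁₀(d/10)
log₁₀ d = (m − M − A)/5 + 1 = 3.9560
d = 10^3.9560 = 9036 pc
= 9.036 kpc

d ≈ 9.0 kpc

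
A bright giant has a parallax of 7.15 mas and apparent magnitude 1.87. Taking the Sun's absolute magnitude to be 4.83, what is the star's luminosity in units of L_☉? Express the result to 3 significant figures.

d = 1/p = 1000/7.15 mas = 139.9 pc
M = m − 5 log₁₀ d + 5 = 1.87 − 5·2.1457 + 5 = -3.858
M − M_☉ = -3.858 − 4.83 = -8.688
L/L_☉ = 10^(−0.4 × -8.688) = 2988

L/L_☉ ≈ 2990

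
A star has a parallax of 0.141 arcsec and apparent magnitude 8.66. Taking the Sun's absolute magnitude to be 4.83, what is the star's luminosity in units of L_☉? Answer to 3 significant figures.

L/L_☉ ≈ 0.0148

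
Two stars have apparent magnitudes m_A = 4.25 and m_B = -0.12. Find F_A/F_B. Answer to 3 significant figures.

Magnitude difference = 4.37
Flux ratio = 10^(−0.4 Δm) = 10^(−0.4 × 4.37) = 10^-1.748 = 0.01786

F_A/F_B ≈ 0.0179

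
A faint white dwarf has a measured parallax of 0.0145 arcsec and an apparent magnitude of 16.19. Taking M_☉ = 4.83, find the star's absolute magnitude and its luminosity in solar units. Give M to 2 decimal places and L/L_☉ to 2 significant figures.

d = 1/p = 1/0.0145″ = 68.97 pc
M = m − 5 log₁₀ d + 5 = 16.19 − 5·1.8386 + 5 = 11.997
M − M_☉ = 11.997 − 4.83 = 7.167
L/L_☉ = 10^(−0.4 × 7.167) = 1.359×10^-3

M ≈ 12.00; L/L_☉ ≈ 1.4×10^-3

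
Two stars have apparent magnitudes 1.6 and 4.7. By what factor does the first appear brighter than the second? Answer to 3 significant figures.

17.4

Magnitude difference = -3.1
Flux ratio = 10^(−0.4 Δm) = 10^(−0.4 × -3.1) = 10^1.240 = 17.38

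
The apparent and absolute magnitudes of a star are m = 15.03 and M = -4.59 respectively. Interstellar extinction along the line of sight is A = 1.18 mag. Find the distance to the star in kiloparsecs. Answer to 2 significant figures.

d ≈ 49 kpc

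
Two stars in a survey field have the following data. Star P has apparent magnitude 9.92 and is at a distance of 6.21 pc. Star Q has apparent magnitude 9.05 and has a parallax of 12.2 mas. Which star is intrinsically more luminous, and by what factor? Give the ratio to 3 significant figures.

Star P: M = m − 5 log₁₀ d + 5 = 9.92 − 5·0.7931 + 5 = 10.955
Star Q: p = 12.2 mas = 0.0122″ → d = 1/p = 81.97 pc
Star Q: M = m − 5 log₁₀ d + 5 = 9.05 − 5·1.9136 + 5 = 4.482
ΔM = M_P − M_Q = 10.955 − (4.482) = 6.473; smaller M is more luminous → Star Q.
L ratio = 10^(0.4 |ΔM|) = 10^2.589 = 388.2

Star Q is more luminous, by a factor of 388.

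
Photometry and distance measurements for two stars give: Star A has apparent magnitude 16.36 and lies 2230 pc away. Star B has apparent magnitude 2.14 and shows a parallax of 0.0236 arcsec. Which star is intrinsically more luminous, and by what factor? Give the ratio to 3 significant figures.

Star B is more luminous, by a factor of 176.

Star A: M = m − 5 log₁₀ d + 5 = 16.36 − 5·3.3483 + 5 = 4.618
Star B: d = 1/p = 1/0.0236″ = 42.37 pc
Star B: M = m − 5 log₁₀ d + 5 = 2.14 − 5·1.6271 + 5 = -0.995
ΔM = M_A − M_B = 4.618 − (-0.995) = 5.614; smaller M is more luminous → Star B.
L ratio = 10^(0.4 |ΔM|) = 10^2.246 = 176.0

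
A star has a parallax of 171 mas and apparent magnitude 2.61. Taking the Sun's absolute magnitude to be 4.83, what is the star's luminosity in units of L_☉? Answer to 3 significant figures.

d = 1/p = 1000/171 mas = 5.848 pc
M = m − 5 log₁₀ d + 5 = 2.61 − 5·0.7670 + 5 = 3.775
M − M_☉ = 3.775 − 4.83 = -1.055
L/L_☉ = 10^(−0.4 × -1.055) = 2.642

L/L_☉ ≈ 2.64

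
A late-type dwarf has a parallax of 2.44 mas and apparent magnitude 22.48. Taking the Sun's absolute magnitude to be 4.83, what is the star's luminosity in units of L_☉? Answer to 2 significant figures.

L/L_☉ ≈ 1.5×10^-4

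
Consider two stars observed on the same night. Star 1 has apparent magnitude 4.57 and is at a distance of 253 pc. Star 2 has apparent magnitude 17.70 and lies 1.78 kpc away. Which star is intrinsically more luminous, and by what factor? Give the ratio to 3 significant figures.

Star 1: M = m − 5 log₁₀ d + 5 = 4.57 − 5·2.4031 + 5 = -2.446
Star 2: d = 1.78 kpc = 1780 pc
Star 2: M = m − 5 log₁₀ d + 5 = 17.70 − 5·3.2504 + 5 = 6.448
ΔM = M_1 − M_2 = -2.446 − (6.448) = -8.894; smaller M is more luminous → Star 1.
L ratio = 10^(0.4 |ΔM|) = 10^3.557 = 3609

Star 1 is more luminous, by a factor of 3610.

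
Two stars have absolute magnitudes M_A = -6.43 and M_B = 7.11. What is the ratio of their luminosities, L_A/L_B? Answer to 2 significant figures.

ΔM = M_A − M_B = -13.54
L_A/L_B = 10^(−0.4 ΔM) = 10^5.416 = 260600

L_A/L_B ≈ 260000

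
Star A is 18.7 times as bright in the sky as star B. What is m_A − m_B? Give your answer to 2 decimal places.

m_A − m_B ≈ -3.18

Pogson: Δm = −2.5 log₁₀(ratio) = −2.5 log₁₀(18.7) = −2.5 × 1.2718 = -3.180
Star A is brighter, so it has the smaller magnitude: the difference is negative.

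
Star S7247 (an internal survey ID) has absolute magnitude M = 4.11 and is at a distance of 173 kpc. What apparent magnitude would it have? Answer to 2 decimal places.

d = 173 kpc = 173000 pc
m = M + 5 log₁₀ d − 5 = 4.11 + 5·5.2380 − 5 = 25.300

m ≈ 25.30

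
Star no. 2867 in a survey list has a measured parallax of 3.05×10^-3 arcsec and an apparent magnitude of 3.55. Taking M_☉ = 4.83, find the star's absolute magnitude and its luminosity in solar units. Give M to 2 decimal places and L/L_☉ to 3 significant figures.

d = 1/p = 1/3.05×10^-3″ = 327.9 pc
M = m − 5 log₁₀ d + 5 = 3.55 − 5·2.5157 + 5 = -4.029
M − M_☉ = -4.029 − 4.83 = -8.859
L/L_☉ = 10^(−0.4 × -8.859) = 3495

M ≈ -4.03; L/L_☉ ≈ 3490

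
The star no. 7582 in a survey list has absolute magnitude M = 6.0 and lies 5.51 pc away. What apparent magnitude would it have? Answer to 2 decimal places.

m ≈ 4.71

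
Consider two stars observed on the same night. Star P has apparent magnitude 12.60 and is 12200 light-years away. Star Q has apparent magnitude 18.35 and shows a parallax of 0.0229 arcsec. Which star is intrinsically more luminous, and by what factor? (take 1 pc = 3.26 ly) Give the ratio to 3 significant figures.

Star P is more luminous, by a factor of 1.47×10^6.

Star P: d = 12200 ly / 3.26 = 3742 pc
Star P: M = m − 5 log₁₀ d + 5 = 12.60 − 5·3.5731 + 5 = -0.266
Star Q: d = 1/p = 1/0.0229″ = 43.67 pc
Star Q: M = m − 5 log₁₀ d + 5 = 18.35 − 5·1.6402 + 5 = 15.149
ΔM = M_P − M_Q = -0.266 − (15.149) = -15.415; smaller M is more luminous → Star P.
L ratio = 10^(0.4 |ΔM|) = 10^6.166 = 1.465×10^6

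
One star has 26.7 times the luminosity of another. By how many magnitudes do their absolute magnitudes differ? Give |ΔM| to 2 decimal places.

|ΔM| ≈ 3.57

Pogson: ΔM = −2.5 log₁₀(ratio) = −2.5 log₁₀(26.7) = −2.5 × 1.4265 = -3.566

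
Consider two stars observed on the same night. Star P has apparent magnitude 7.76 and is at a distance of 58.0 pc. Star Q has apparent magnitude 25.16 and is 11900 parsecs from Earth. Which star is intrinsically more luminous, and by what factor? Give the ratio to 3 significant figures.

Star P is more luminous, by a factor of 217.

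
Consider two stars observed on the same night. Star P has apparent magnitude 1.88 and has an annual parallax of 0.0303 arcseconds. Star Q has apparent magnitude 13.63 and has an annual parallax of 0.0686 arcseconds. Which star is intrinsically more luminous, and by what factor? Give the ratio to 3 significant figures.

Star P is more luminous, by a factor of 257000.

Star P: d = 1/p = 1/0.0303″ = 33.00 pc
Star P: M = m − 5 log₁₀ d + 5 = 1.88 − 5·1.5186 + 5 = -0.713
Star Q: d = 1/p = 1/0.0686″ = 14.58 pc
Star Q: M = m − 5 log₁₀ d + 5 = 13.63 − 5·1.1637 + 5 = 12.812
ΔM = M_P − M_Q = -0.713 − (12.812) = -13.524; smaller M is more luminous → Star P.
L ratio = 10^(0.4 |ΔM|) = 10^5.410 = 256900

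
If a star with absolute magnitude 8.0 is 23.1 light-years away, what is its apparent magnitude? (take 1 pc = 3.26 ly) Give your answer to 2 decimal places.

m ≈ 7.25

d = 23.1 ly / 3.26 = 7.086 pc
m = M + 5 log₁₀ d − 5 = 8.0 + 5·0.8504 − 5 = 7.252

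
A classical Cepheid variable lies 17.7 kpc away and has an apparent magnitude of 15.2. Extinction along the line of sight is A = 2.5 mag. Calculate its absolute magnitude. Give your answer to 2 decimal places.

M ≈ -3.54

d = 17.7 kpc = 17700 pc
5 log₁₀(d/10 pc) = 5 log₁₀(17700) − 5 = 16.240
M = m − 5 log₁₀(d/10) − A = 15.2 − 16.240 − 2.5 = -3.540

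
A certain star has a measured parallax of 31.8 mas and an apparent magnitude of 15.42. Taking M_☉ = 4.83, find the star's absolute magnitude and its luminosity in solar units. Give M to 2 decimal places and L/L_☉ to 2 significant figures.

M ≈ 12.93; L/L_☉ ≈ 5.7×10^-4

d = 1/p = 1000/31.8 mas = 31.45 pc
M = m − 5 log₁₀ d + 5 = 15.42 − 5·1.4976 + 5 = 12.932
M − M_☉ = 12.932 − 4.83 = 8.102
L/L_☉ = 10^(−0.4 × 8.102) = 5.743×10^-4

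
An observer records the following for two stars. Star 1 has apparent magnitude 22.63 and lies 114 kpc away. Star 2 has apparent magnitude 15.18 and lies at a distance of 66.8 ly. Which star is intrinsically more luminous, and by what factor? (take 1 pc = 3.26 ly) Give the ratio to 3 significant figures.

Star 1: d = 114 kpc = 114000 pc
Star 1: M = m − 5 log₁₀ d + 5 = 22.63 − 5·5.0569 + 5 = 2.345
Star 2: d = 66.8 ly / 3.26 = 20.49 pc
Star 2: M = m − 5 log₁₀ d + 5 = 15.18 − 5·1.3116 + 5 = 13.622
ΔM = M_1 − M_2 = 2.345 − (13.622) = -11.277; smaller M is more luminous → Star 1.
L ratio = 10^(0.4 |ΔM|) = 10^4.511 = 32410

Star 1 is more luminous, by a factor of 32400.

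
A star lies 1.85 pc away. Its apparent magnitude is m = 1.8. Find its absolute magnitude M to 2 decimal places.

5 log₁₀(d/10 pc) = 5 log₁₀(1.850) − 5 = -3.664
M = m − 5 log₁₀(d/10) = 1.8 + 3.664 = 5.464

M ≈ 5.46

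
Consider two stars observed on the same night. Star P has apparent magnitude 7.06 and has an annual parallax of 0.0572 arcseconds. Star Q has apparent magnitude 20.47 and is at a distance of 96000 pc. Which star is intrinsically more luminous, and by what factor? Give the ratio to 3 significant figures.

Star Q is more luminous, by a factor of 130.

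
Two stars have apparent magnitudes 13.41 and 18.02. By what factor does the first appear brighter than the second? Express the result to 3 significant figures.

69.8

Magnitude difference = -4.61
Flux ratio = 10^(−0.4 Δm) = 10^(−0.4 × -4.61) = 10^1.844 = 69.82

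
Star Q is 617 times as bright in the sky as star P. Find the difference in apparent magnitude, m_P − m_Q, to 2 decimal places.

Pogson: Δm = −2.5 log₁₀(ratio) = −2.5 log₁₀(617) = −2.5 × 2.7903 = -6.976
Star Q is brighter so has the smaller magnitude: m_P − m_Q is positive.

m_P − m_Q ≈ 6.98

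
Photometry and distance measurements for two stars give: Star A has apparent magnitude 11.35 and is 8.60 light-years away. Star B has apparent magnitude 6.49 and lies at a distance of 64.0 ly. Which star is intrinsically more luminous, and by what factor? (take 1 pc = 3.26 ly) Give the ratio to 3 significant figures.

Star A: d = 8.60 ly / 3.26 = 2.638 pc
Star A: M = m − 5 log₁₀ d + 5 = 11.35 − 5·0.4213 + 5 = 14.244
Star B: d = 64.0 ly / 3.26 = 19.63 pc
Star B: M = m − 5 log₁₀ d + 5 = 6.49 − 5·1.2930 + 5 = 5.025
ΔM = M_A − M_B = 14.244 − (5.025) = 9.218; smaller M is more luminous → Star B.
L ratio = 10^(0.4 |ΔM|) = 10^3.687 = 4868

Star B is more luminous, by a factor of 4870.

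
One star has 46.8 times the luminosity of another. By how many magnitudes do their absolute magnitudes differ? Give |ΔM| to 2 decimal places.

Pogson: ΔM = −2.5 log₁₀(ratio) = −2.5 log₁₀(46.8) = −2.5 × 1.6702 = -4.176

|ΔM| ≈ 4.18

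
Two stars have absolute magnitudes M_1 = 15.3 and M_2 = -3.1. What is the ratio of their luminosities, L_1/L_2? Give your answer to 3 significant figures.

L_1/L_2 ≈ 4.37×10^-8

ΔM = M_1 − M_2 = 18.4
L_1/L_2 = 10^(−0.4 ΔM) = 10^-7.360 = 4.365×10^-8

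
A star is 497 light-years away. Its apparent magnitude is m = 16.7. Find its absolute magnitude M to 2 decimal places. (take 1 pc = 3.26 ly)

M ≈ 10.78

d = 497 ly / 3.26 = 152.5 pc
5 log₁₀(d/10 pc) = 5 log₁₀(152.5) − 5 = 5.916
M = m − 5 log₁₀(d/10) = 16.7 − 5.916 = 10.784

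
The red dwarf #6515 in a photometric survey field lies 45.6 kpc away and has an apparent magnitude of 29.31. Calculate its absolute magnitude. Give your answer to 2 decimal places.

M ≈ 11.02

d = 45.6 kpc = 45600 pc
5 log₁₀(d/10 pc) = 5 log₁₀(45600) − 5 = 18.295
M = m − 5 log₁₀(d/10) = 29.31 − 18.295 = 11.015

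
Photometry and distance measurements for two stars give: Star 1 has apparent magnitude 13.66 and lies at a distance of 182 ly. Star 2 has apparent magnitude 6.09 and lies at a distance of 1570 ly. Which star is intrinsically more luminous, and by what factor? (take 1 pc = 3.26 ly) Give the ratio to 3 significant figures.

Star 2 is more luminous, by a factor of 79400.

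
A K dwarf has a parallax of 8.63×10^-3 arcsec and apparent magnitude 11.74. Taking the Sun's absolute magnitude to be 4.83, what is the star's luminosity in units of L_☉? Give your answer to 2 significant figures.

L/L_☉ ≈ 0.23

d = 1/p = 1/8.63×10^-3″ = 115.9 pc
M = m − 5 log₁₀ d + 5 = 11.74 − 5·2.0640 + 5 = 6.420
M − M_☉ = 6.420 − 4.83 = 1.590
L/L_☉ = 10^(−0.4 × 1.590) = 0.2312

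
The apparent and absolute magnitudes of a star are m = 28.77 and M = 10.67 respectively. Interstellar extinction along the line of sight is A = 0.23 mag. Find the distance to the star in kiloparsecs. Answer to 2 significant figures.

d ≈ 37 kpc

m − M = 5 log₁₀(d/10 pc) + A  ⇒  28.77 − (10.67) − 0.23 = 5 log₁₀(d/10)
17.870 = 5 log₁₀(d/10)
log₁₀ d = (m − M − A)/5 + 1 = 4.5740
d = 10^4.5740 = 37500 pc
= 37.50 kpc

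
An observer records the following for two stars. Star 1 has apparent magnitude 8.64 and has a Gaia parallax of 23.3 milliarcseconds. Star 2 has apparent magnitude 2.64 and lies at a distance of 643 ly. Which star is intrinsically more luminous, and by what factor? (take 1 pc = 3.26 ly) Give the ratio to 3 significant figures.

Star 2 is more luminous, by a factor of 5310.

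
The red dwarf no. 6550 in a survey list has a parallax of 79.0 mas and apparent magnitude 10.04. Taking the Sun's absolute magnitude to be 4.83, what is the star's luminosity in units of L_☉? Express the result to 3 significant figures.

L/L_☉ ≈ 0.0132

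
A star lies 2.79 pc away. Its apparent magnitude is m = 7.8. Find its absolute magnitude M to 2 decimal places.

M ≈ 10.57

5 log₁₀(d/10 pc) = 5 log₁₀(2.790) − 5 = -2.772
M = m − 5 log₁₀(d/10) = 7.8 + 2.772 = 10.572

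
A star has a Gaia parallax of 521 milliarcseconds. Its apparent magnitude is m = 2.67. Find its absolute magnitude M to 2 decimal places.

p = 521 mas = 0.521″ → d = 1/p = 1.919 pc
5 log₁₀(d/10 pc) = 5 log₁₀(1.919) − 5 = -3.584
M = m − 5 log₁₀(d/10) = 2.67 + 3.584 = 6.254

M ≈ 6.25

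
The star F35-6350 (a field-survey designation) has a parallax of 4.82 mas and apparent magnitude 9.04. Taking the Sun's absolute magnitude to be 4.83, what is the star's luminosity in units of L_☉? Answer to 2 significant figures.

d = 1/p = 1000/4.82 mas = 207.5 pc
M = m − 5 log₁₀ d + 5 = 9.04 − 5·2.3170 + 5 = 2.455
M − M_☉ = 2.455 − 4.83 = -2.375
L/L_☉ = 10^(−0.4 × -2.375) = 8.911

L/L_☉ ≈ 8.9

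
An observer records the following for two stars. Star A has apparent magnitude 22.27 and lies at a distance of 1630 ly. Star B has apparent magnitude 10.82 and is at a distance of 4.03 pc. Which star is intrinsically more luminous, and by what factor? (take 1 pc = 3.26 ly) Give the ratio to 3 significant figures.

Star A: d = 1630 ly / 3.26 = 500.0 pc
Star A: M = m − 5 log₁₀ d + 5 = 22.27 − 5·2.6990 + 5 = 13.775
Star B: M = m − 5 log₁₀ d + 5 = 10.82 − 5·0.6053 + 5 = 12.793
ΔM = M_A − M_B = 13.775 − (12.793) = 0.982; smaller M is more luminous → Star B.
L ratio = 10^(0.4 |ΔM|) = 10^0.393 = 2.470

Star B is more luminous, by a factor of 2.47.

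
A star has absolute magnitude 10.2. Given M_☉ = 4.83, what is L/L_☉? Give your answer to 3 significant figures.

L/L_☉ ≈ 7.11×10^-3

M − M_☉ = 10.2 − 4.83 = 5.370
L/L_☉ = 10^(−0.4 (M − M_☉)) = 10^-2.148 = 7.112×10^-3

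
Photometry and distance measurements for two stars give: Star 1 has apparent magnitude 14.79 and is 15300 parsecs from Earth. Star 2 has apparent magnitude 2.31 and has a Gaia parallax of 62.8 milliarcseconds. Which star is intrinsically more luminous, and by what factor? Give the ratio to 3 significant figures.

Star 1: M = m − 5 log₁₀ d + 5 = 14.79 − 5·4.1847 + 5 = -1.133
Star 2: p = 62.8 mas = 0.0628″ → d = 1/p = 15.92 pc
Star 2: M = m − 5 log₁₀ d + 5 = 2.31 − 5·1.2020 + 5 = 1.300
ΔM = M_1 − M_2 = -1.133 − (1.300) = -2.433; smaller M is more luminous → Star 1.
L ratio = 10^(0.4 |ΔM|) = 10^0.973 = 9.404

Star 1 is more luminous, by a factor of 9.40.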